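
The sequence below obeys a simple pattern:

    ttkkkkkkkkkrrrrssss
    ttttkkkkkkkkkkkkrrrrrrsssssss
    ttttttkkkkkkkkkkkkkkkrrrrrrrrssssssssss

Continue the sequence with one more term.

ttttttttkkkkkkkkkkkkkkkkkkrrrrrrrrrrsssssssssssss

Each string has the form t^{2n-2} k^{3n+3} r^{2n} s^{3n-2}, where the shown terms are n = 2, 3, 4.
Setting n = 5 gives 8, 18, 10, 13 characters in each block.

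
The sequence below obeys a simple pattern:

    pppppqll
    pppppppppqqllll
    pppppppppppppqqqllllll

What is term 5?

pppppppppppppppppppppqqqqqllllllllll

Reading off run lengths: p runs 5, 9, 13; q runs 1, 2, 3; l runs 2, 4, 6 — each is linear in n (n = 1, 2, …).
For term 5, n = 5, so the run lengths are 21, 5, 10.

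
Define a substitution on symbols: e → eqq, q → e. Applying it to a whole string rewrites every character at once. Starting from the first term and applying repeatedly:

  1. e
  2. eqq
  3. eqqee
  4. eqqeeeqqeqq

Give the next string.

eqqeeeqqeqqeqqeeeqqee

Expanding eqqeeeqqeqq: e→eqq, q→e, q→e, e→eqq, e→eqq, e→eqq, q→e, q→e, e→eqq, q→e, q→e. Concatenated: eqq e e eqq eqq eqq e e eqq e e.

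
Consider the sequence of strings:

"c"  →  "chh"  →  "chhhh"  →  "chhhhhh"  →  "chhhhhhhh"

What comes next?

The strings grow by a fixed suffix hh each time.
Applying this once more to chhhhhhhh:

chhhhhhhhhh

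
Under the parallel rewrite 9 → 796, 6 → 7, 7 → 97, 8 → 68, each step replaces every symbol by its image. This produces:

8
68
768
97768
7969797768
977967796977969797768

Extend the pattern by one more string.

φ(977967796977969797768) expands symbol-by-symbol to 796 97 97 796 7 97 97 796 7 796 97 97 796 7 796 97 796 97 97 7 68; joining the 21 pieces gives the next term.

796979779679797796779697977967796977969797768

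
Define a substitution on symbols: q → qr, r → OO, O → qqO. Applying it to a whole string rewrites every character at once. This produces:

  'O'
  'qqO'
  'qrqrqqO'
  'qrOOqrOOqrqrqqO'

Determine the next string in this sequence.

Rewriting the 15 symbols of qrOOqrOOqrqrqqO one by one yields qr OO qqO qqO qr OO qqO qqO qr OO qr OO qr qr qqO; concatenated:

qrOOqqOqqOqrOOqqOqqOqrOOqrOOqrqrqqO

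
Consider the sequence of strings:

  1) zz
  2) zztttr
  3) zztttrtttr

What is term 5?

Each term is the previous one with tttr appended.
From zztttrtttr, 2 further steps: zztttrtttr → zztttrtttrtttr → (answer).

zztttrtttrtttrtttr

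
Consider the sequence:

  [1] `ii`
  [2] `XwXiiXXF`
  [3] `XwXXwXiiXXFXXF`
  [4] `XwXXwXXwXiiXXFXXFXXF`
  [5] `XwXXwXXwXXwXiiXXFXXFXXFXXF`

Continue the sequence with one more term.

XwXXwXXwXXwXXwXiiXXFXXFXXFXXFXXF

s(k+1) = XwX·s(k)·XXF, so each term gains XwX as a prefix and XXF as a suffix.
One more step from XwXXwXXwXXwXiiXXFXXFXXFXXF gives the answer.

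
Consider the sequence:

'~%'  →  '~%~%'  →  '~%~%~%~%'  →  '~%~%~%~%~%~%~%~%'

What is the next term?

Every step duplicates the string.
Doubling ~%~%~%~%~%~%~%~%:

~%~%~%~%~%~%~%~%~%~%~%~%~%~%~%~%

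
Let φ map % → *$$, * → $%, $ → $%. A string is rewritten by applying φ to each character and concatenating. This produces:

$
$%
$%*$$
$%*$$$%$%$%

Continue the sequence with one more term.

Rewriting each symbol of $%*$$$%$%$%: $→$%, %→*$$, *→$%, $→$%, $→$%, $→$%, %→*$$, $→$%, %→*$$, $→$%, %→*$$, which concatenates to $% *$$ $% $% $% $% *$$ $% *$$ $% *$$.

$%*$$$%$%$%$%*$$$%*$$$%*$$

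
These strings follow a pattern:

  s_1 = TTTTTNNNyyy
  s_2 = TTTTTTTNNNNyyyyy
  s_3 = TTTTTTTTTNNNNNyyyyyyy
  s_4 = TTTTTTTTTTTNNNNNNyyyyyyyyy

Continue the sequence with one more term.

TTTTTTTTTTTTTNNNNNNNyyyyyyyyyyy

The n-th term is 2n+1 T's then n+1 N's then 2n-1 y's, where the shown terms are n = 2, 3, 4, 5.
For the next term, n = 6, so the run lengths are 13, 7, 11.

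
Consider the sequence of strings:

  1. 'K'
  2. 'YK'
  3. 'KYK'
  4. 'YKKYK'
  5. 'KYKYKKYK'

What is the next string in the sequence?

YKKYKKYKYKKYK

This is a Fibonacci-style word recurrence s(k) = s(k−2)·s(k−1): e.g. K·YK = KYK.
The next term joins YKKYK and KYKYKKYK.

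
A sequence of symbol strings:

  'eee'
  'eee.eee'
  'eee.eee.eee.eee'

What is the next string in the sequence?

s(k+1) = s(k)·.·s(k) — each term doubles the last with '.' between the halves.
Doubling eee.eee.eee.eee with '.' between the halves:

eee.eee.eee.eee.eee.eee.eee.eee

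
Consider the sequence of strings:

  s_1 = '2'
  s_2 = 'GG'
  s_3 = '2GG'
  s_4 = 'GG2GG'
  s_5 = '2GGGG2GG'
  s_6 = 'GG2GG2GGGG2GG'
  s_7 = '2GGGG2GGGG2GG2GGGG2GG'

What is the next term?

From term 3 onward, concatenate the second-to-last term with the last: 2·GG = 2GG, GG·2GG = GG2GG, …
Continuing: GG2GG2GGGG2GG · 2GGGG2GGGG2GG2GGGG2GG gives term 8.

GG2GG2GGGG2GG2GGGG2GGGG2GG2GGGG2GG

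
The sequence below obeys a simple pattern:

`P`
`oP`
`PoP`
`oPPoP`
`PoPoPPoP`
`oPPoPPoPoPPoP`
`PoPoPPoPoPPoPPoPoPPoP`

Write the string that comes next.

This is a Fibonacci-style word recurrence s(k) = s(k−2)·s(k−1): e.g. P·oP = PoP.
So term 8 is oPPoPPoPoPPoP·PoPoPPoPoPPoPPoPoPPoP.

oPPoPPoPoPPoPPoPoPPoPoPPoPPoPoPPoP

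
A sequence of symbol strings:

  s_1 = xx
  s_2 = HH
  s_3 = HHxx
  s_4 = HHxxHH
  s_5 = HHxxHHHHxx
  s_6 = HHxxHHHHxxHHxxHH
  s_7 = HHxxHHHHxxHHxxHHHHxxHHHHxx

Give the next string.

HHxxHHHHxxHHxxHHHHxxHHHHxxHHxxHHHHxxHHxxHH

Each term (from the third on) is the previous term followed by the one before it: term 3 = HH·xx = HHxx.
Continuing: HHxxHHHHxxHHxxHHHHxxHHHHxx · HHxxHHHHxxHHxxHH gives term 8.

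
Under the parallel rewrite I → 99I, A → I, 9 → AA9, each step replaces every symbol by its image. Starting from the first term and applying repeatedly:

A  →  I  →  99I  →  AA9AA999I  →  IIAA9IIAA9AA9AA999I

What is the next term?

99I99IIIAA999I99IIIAA9IIAA9IIAA9AA9AA999I

Replace each of the 19 characters of IIAA9IIAA9AA9AA999I in place — 99I 99I I I AA9 99I 99I I I AA9 I I AA9 I I AA9 AA9 AA9 99I — and concatenate.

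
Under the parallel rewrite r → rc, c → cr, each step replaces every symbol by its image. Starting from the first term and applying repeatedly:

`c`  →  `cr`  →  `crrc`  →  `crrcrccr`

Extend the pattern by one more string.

crrcrccrrccrcrrc

Expanding crrcrccr: c→cr, r→rc, r→rc, c→cr, r→rc, c→cr, c→cr, r→rc. Concatenated: cr rc rc cr rc cr cr rc.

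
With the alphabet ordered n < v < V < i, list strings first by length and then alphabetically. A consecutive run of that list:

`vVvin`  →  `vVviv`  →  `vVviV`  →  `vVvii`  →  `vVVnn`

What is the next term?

vVVnv

Treat vVVnn as a base-4 numeral over the given alphabet and add one, carrying through any trailing i's.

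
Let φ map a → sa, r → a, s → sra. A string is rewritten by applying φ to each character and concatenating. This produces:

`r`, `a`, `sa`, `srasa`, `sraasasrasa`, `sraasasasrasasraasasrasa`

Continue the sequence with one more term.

sraasasasrasasrasasraasasrasasraasasasrasasraasasrasa

φ(sraasasasrasasraasasrasa) expands symbol-by-symbol to sra a sa sa sra sa sra sa sra a sa sra sa sra a sa sa sra sa sra a sa sra sa; joining the 24 pieces gives the next term.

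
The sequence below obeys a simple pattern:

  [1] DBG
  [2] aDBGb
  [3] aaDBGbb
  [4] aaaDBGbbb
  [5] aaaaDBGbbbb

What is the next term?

Each term wraps the previous one in a on the left and b on the right.
Applying this once more to aaaaDBGbbbb:

aaaaaDBGbbbbb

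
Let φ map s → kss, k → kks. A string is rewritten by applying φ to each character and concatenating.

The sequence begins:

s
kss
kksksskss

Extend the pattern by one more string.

kkskksksskkskssksskksksskss

Rewriting each symbol of kksksskss: k→kks, k→kks, s→kss, k→kks, s→kss, s→kss, k→kks, s→kss, s→kss, which concatenates to kks kks kss kks kss kss kks kss kss.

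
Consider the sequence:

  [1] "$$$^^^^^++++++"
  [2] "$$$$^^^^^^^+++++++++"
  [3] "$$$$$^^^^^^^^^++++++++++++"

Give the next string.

The n-th term is n+1 $'s then 2n+1 ^'s then 3n +'s, where the shown terms are n = 2, 3, 4.
At n = 5 the blocks have lengths 6, 11, 15.

$$$$$$^^^^^^^^^^^+++++++++++++++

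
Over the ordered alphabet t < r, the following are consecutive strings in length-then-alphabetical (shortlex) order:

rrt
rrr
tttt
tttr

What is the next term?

The successor of tttr increments the rightmost position that isn't already r and resets every position after it to t.

ttrt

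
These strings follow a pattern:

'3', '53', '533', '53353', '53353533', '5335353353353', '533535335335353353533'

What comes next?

This is a Fibonacci-style word recurrence s(k) = s(k−1)·s(k−2): e.g. 53·3 = 533.
The next term joins 533535335335353353533 and 5335353353353.

5335353353353533535335335353353353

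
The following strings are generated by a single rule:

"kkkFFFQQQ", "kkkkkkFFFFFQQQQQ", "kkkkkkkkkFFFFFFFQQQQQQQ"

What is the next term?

kkkkkkkkkkkkFFFFFFFFFQQQQQQQQQ

Each string has the form k^{3n} F^{2n+1} Q^{2n+1} (n = 1, 2, …).
For the next term, n = 4, so the run lengths are 12, 9, 9.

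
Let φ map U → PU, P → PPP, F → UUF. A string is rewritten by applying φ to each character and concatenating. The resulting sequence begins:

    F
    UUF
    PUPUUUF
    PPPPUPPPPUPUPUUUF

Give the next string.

Applying the rule to each of the 17 symbols of PPPPUPPPPUPUPUUUF gives the pieces PPP PPP PPP PPP PU PPP PPP PPP PPP PU PPP PU PPP PU PU PU UUF, which concatenate to the answer.

PPPPPPPPPPPPPUPPPPPPPPPPPPPUPPPPUPPPPUPUPUUUF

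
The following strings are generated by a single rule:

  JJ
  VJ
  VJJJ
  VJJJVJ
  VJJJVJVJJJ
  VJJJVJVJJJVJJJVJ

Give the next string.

VJJJVJVJJJVJJJVJVJJJVJVJJJ

Each term (from the third on) is the previous term followed by the one before it: term 3 = VJ·JJ = VJJJ.
The next term joins VJJJVJVJJJVJJJVJ and VJJJVJVJJJ.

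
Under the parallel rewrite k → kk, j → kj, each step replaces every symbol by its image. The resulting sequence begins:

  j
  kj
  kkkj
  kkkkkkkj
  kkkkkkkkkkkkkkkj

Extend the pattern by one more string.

kkkkkkkkkkkkkkkkkkkkkkkkkkkkkkkj

Replace each of the 16 characters of kkkkkkkkkkkkkkkj in place — kk kk kk kk kk kk kk kk kk kk kk kk kk kk kk kj — and concatenate.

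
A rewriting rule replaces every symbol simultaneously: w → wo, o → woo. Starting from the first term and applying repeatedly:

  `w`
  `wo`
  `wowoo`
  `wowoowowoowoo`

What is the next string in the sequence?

φ(wowoowowoowoo) expands symbol-by-symbol to wo woo wo woo woo wo woo wo woo woo wo woo woo; joining the 13 pieces gives the next term.

wowoowowoowoowowoowowoowoowowoowoo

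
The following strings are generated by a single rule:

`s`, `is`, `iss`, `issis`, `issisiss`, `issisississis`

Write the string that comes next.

issisississisissisiss

Each term (from the third on) is the previous term followed by the one before it: term 3 = is·s = iss.
So term 7 is issisississis·issisiss.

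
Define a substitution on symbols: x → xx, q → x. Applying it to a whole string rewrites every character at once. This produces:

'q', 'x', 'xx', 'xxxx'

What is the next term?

Rewriting each symbol of xxxx: x→xx, x→xx, x→xx, x→xx, which concatenates to xx xx xx xx.

xxxxxxxx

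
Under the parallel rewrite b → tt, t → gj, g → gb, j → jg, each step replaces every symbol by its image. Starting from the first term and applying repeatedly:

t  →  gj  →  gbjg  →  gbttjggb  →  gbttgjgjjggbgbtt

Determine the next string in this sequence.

gbttgjgjgbjggbjgjggbgbttgbttgjgj

φ(gbttgjgjjggbgbtt) expands symbol-by-symbol to gb tt gj gj gb jg gb jg jg gb gb tt gb tt gj gj; joining the 16 pieces gives the next term.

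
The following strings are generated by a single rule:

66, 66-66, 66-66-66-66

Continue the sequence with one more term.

66-66-66-66-66-66-66-66

Every step duplicates the string with '-' between the halves.
One more doubling of 66-66-66-66 gives the answer.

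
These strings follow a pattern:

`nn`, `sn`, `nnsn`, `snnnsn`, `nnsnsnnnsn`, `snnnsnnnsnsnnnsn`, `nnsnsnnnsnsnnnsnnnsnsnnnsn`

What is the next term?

This is a Fibonacci-style word recurrence s(k) = s(k−2)·s(k−1): e.g. nn·sn = nnsn.
The next term joins snnnsnnnsnsnnnsn and nnsnsnnnsnsnnnsnnnsnsnnnsn.

snnnsnnnsnsnnnsnnnsnsnnnsnsnnnsnnnsnsnnnsn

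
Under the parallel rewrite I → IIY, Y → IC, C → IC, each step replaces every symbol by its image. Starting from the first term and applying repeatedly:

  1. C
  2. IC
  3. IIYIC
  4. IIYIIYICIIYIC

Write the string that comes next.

Rewriting the 13 symbols of IIYIIYICIIYIC one by one yields IIY IIY IC IIY IIY IC IIY IC IIY IIY IC IIY IC; concatenated:

IIYIIYICIIYIIYICIIYICIIYIIYICIIYIC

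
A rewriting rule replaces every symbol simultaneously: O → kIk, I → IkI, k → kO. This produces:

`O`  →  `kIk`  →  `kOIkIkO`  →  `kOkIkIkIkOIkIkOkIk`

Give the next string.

Replace each of the 18 characters of kOkIkIkIkOIkIkOkIk in place — kO kIk kO IkI kO IkI kO IkI kO kIk IkI kO IkI kO kIk kO IkI kO — and concatenate.

kOkIkkOIkIkOIkIkOIkIkOkIkIkIkOIkIkOkIkkOIkIkO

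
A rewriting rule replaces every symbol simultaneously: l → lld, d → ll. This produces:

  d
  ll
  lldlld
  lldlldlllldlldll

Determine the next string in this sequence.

Rewriting the 16 symbols of lldlldlllldlldll one by one yields lld lld ll lld lld ll lld lld lld lld ll lld lld ll lld lld; concatenated:

lldlldlllldlldlllldlldlldlldlllldlldlllldlld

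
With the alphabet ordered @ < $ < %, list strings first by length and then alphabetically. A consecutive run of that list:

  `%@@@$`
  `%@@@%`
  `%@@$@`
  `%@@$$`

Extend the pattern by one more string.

%@@$%

Find the rightmost character of %@@$$ below %, bump it to the next letter, and reset everything to its right to @.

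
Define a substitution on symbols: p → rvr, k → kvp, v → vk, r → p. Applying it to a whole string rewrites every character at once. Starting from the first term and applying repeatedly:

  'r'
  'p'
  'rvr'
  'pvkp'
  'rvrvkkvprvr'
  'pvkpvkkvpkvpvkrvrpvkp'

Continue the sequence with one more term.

Rewriting the 21 symbols of pvkpvkkvpkvpvkrvrpvkp one by one yields rvr vk kvp rvr vk kvp kvp vk rvr kvp vk rvr vk kvp p vk p rvr vk kvp rvr; concatenated:

rvrvkkvprvrvkkvpkvpvkrvrkvpvkrvrvkkvppvkprvrvkkvprvr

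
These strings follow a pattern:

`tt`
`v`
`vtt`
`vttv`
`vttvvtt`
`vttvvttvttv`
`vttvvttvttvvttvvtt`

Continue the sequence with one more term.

Each term (from the third on) is the previous term followed by the one before it: term 3 = v·tt = vtt.
Continuing: vttvvttvttvvttvvtt · vttvvttvttv gives term 8.

vttvvttvttvvttvvttvttvvttvttv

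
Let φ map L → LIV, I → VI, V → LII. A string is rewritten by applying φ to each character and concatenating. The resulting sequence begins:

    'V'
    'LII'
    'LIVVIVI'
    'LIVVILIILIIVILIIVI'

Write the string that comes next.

Rewriting the 18 symbols of LIVVILIILIIVILIIVI one by one yields LIV VI LII LII VI LIV VI VI LIV VI VI LII VI LIV VI VI LII VI; concatenated:

LIVVILIILIIVILIVVIVILIVVIVILIIVILIVVIVILIIVI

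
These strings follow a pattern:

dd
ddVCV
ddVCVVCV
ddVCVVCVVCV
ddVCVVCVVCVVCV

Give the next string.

Every step adds VCV to the end: s(k+1) = s(k)·VCV.
Applying this once more to ddVCVVCVVCVVCV:

ddVCVVCVVCVVCVVCV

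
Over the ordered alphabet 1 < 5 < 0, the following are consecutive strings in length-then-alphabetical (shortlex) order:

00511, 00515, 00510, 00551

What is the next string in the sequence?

00555

Treat 00551 as a base-3 numeral over the given alphabet and add one, carrying through any trailing 0's.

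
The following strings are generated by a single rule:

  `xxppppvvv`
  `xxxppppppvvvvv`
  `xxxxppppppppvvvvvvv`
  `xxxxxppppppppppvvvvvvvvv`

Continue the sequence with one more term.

Each string has the form x^{n} p^{2n} v^{2n-1}, where the shown terms are n = 2, 3, 4, 5.
At n = 6 the blocks have lengths 6, 12, 11.

xxxxxxppppppppppppvvvvvvvvvvv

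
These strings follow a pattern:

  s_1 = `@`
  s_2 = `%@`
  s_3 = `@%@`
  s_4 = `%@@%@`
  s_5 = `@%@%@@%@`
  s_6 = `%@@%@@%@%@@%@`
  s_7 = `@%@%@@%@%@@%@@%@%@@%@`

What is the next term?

%@@%@@%@%@@%@@%@%@@%@%@@%@@%@%@@%@

Each term (from the third on) is the two preceding terms concatenated in order: term 3 = @·%@ = @%@.
So term 8 is %@@%@@%@%@@%@·@%@%@@%@%@@%@@%@%@@%@.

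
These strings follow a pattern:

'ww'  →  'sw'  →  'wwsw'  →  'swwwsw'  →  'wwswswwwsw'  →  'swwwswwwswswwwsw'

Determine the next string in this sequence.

From term 3 onward, concatenate the second-to-last term with the last: ww·sw = wwsw, sw·wwsw = swwwsw, …
Continuing: wwswswwwsw · swwwswwwswswwwsw gives term 7.

wwswswwwswswwwswwwswswwwsw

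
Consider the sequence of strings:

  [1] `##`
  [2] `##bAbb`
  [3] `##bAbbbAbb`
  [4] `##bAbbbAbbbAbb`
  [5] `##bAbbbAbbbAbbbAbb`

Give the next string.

The strings grow by a fixed suffix bAbb each time.
Applying this once more to ##bAbbbAbbbAbbbAbb:

##bAbbbAbbbAbbbAbbbAbb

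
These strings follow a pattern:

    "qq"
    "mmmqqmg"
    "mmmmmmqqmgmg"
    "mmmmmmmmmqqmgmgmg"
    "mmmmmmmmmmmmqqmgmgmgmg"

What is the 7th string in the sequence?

Each term wraps the previous one in mmm on the left and mg on the right.
From mmmmmmmmmmmmqqmgmgmgmg, 2 further steps: mmmmmmmmmmmmqqmgmgmgmg → mmmmmmmmmmmmmmmqqmgmgmgmgmg → (answer).

mmmmmmmmmmmmmmmmmmqqmgmgmgmgmgmg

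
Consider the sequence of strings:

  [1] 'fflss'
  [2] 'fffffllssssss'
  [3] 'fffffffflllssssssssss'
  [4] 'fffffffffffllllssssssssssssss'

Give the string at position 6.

fffffffffffffffffllllllssssssssssssssssssssss

Term n consists of 3n-1 f's, followed by n l's, followed by 4n-2 s's (n = 1, 2, …).
Setting n = 6 gives 17, 6, 22 characters in each block.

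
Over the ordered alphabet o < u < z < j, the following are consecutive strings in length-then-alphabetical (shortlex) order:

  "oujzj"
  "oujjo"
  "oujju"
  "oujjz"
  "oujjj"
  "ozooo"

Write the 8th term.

ozooz

Stepping forward 2 times from ozooo: ozooo → ozoou, then the target.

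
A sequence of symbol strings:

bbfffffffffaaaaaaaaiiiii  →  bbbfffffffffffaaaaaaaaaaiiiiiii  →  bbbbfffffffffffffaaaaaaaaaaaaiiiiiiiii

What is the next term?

The n-th term is n-1 b's then 2n+3 f's then 2n+2 a's then 2n-1 i's, where the shown terms are n = 3, 4, 5.
At n = 6 the blocks have lengths 5, 15, 14, 11.

bbbbbfffffffffffffffaaaaaaaaaaaaaaiiiiiiiiiii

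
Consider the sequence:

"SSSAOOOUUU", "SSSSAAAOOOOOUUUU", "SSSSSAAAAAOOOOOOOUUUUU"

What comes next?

SSSSSSAAAAAAAOOOOOOOOOUUUUUU

Reading off run lengths: S runs 3, 4, 5; A runs 1, 3, 5; O runs 3, 5, 7; U runs 3, 4, 5 — each is linear in n (n = 1, 2, …).
For the next term, n = 4, so the run lengths are 6, 7, 9, 6.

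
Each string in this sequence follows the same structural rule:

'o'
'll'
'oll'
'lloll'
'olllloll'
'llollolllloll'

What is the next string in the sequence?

ollllollllollolllloll

From term 3 onward, concatenate the second-to-last term with the last: o·ll = oll, ll·oll = lloll, …
The next term joins olllloll and llollolllloll.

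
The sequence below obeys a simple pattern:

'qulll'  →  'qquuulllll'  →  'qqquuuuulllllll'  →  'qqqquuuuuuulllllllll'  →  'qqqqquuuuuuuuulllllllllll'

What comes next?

Each string has the form q^{n} u^{2n-1} l^{2n+1} (n = 1, 2, …).
Setting n = 6 gives 6, 11, 13 characters in each block.

qqqqqquuuuuuuuuuulllllllllllll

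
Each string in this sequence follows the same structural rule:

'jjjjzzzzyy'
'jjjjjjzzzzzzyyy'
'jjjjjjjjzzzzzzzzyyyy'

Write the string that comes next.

Term n consists of 2n j's, followed by 2n z's, followed by n y's, where the shown terms are n = 2, 3, 4.
At n = 5 the blocks have lengths 10, 10, 5.

jjjjjjjjjjzzzzzzzzzzyyyyy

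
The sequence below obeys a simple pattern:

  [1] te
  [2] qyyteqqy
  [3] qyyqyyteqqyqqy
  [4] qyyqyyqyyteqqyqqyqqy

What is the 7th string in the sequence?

Each term wraps the previous one in qyy on the left and qqy on the right.
From qyyqyyqyyteqqyqqyqqy, 3 further steps: qyyqyyqyyteqqyqqyqqy → qyyqyyqyyqyyteqqyqqyqqyqqy → qyyqyyqyyqyyqyyteqqyqqyqqyqqyqqy → (answer).

qyyqyyqyyqyyqyyqyyteqqyqqyqqyqqyqqyqqy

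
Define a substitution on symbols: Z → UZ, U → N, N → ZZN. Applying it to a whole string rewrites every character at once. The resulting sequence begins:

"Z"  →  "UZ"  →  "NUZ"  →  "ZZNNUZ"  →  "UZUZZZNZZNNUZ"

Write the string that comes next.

NUZNUZUZUZZZNUZUZZZNZZNNUZ

φ(UZUZZZNZZNNUZ) expands symbol-by-symbol to N UZ N UZ UZ UZ ZZN UZ UZ ZZN ZZN N UZ; joining the 13 pieces gives the next term.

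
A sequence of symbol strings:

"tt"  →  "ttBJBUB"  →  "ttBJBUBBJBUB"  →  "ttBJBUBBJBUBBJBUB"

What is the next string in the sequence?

ttBJBUBBJBUBBJBUBBJBUB

The strings grow by a fixed suffix BJBUB each time.
One more step from ttBJBUBBJBUBBJBUB gives the answer.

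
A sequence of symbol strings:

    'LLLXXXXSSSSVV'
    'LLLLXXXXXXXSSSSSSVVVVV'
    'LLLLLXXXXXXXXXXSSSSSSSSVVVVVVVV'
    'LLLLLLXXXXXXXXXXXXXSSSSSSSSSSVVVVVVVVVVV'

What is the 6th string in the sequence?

Term n consists of n+2 L's, followed by 3n+1 X's, followed by 2n+2 S's, followed by 3n-1 V's (n = 1, 2, …).
Setting n = 6 gives 8, 19, 14, 17 characters in each block.

LLLLLLLLXXXXXXXXXXXXXXXXXXXSSSSSSSSSSSSSSVVVVVVVVVVVVVVVVV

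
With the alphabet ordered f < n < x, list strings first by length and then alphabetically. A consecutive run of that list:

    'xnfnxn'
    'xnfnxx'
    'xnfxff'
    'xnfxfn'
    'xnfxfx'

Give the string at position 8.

xnfxnx

Continuing the enumeration 3 steps past xnfxfx: xnfxfx → xnfxnf → xnfxnn → (answer).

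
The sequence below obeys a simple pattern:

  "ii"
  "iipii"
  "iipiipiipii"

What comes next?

Each string is two copies of the previous one joined by 'p'.
One more doubling of iipiipiipii gives the answer.

iipiipiipiipiipiipiipii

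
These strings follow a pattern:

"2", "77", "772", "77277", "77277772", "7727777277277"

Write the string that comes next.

772777727727777277772

This is a Fibonacci-style word recurrence s(k) = s(k−1)·s(k−2): e.g. 77·2 = 772.
Continuing: 7727777277277 · 77277772 gives term 7.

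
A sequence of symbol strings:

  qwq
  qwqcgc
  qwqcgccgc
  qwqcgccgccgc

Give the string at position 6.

Each term is the previous one with cgc appended.
From qwqcgccgccgc, 2 further steps: qwqcgccgccgc → qwqcgccgccgccgc → (answer).

qwqcgccgccgccgccgc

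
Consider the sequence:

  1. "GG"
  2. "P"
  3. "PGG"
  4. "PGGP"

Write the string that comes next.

PGGPPGG

Each term (from the third on) is the previous term followed by the one before it: term 3 = P·GG = PGG.
So term 5 is PGGP·PGG.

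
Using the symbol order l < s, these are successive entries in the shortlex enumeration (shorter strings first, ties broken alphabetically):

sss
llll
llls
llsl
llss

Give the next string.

Find the rightmost character of llss below s, bump it to the next letter, and reset everything to its right to l.

lsll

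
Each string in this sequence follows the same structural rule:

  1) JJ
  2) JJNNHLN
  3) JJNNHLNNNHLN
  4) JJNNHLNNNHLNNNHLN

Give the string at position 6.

The strings grow by a fixed suffix NNHLN each time.
From JJNNHLNNNHLNNNHLN, 2 further steps: JJNNHLNNNHLNNNHLN → JJNNHLNNNHLNNNHLNNNHLN → (answer).

JJNNHLNNNHLNNNHLNNNHLNNNHLN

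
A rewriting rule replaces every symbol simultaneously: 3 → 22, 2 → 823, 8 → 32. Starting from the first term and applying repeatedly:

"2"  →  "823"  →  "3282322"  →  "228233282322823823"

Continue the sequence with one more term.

Rewriting the 18 symbols of 228233282322823823 one by one yields 823 823 32 823 22 22 823 32 823 22 823 823 32 823 22 32 823 22; concatenated:

823823328232222823328232282382332823223282322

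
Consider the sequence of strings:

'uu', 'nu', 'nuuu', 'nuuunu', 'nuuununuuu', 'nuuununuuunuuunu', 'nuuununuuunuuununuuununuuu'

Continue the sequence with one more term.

Each term (from the third on) is the previous term followed by the one before it: term 3 = nu·uu = nuuu.
So term 8 is nuuununuuunuuununuuununuuu·nuuununuuunuuunu.

nuuununuuunuuununuuununuuunuuununuuunuuunu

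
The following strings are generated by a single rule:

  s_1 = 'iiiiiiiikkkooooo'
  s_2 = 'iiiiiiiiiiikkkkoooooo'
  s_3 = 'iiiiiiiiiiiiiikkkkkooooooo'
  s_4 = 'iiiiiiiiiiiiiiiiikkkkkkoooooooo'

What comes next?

iiiiiiiiiiiiiiiiiiiikkkkkkkooooooooo

Each string has the form i^{3n-1} k^{n} o^{n+2}, where the shown terms are n = 3, 4, 5, 6.
For the next term, n = 7, so the run lengths are 20, 7, 9.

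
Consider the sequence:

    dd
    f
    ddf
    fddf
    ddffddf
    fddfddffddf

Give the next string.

ddffddffddfddffddf

This is a Fibonacci-style word recurrence s(k) = s(k−2)·s(k−1): e.g. dd·f = ddf.
Continuing: ddffddf · fddfddffddf gives term 7.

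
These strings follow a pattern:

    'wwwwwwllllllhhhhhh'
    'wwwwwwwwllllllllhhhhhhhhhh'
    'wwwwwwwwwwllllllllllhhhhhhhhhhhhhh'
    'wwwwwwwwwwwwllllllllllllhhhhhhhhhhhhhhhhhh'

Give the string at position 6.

wwwwwwwwwwwwwwwwllllllllllllllllhhhhhhhhhhhhhhhhhhhhhhhhhh

The n-th term is 2n+2 w's then 2n+2 l's then 4n-2 h's, where the shown terms are n = 2, 3, 4, 5.
At n = 7 the blocks have lengths 16, 16, 26.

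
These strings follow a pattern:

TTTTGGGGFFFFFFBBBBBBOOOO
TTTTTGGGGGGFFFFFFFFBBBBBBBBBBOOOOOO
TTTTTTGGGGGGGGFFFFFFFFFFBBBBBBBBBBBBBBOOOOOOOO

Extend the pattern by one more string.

Each string has the form T^{n+2} G^{2n} F^{2n+2} B^{4n-2} O^{2n}, where the shown terms are n = 2, 3, 4.
Setting n = 5 gives 7, 10, 12, 18, 10 characters in each block.

TTTTTTTGGGGGGGGGGFFFFFFFFFFFFBBBBBBBBBBBBBBBBBBOOOOOOOOOO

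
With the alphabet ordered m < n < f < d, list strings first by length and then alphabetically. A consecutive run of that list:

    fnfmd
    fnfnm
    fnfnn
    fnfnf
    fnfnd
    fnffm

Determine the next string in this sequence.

The successor of fnffm increments the rightmost position that isn't already d and resets every position after it to m.

fnffn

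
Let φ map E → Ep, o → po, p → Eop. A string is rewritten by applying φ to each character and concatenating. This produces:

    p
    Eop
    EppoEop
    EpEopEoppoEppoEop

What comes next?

Rewriting the 17 symbols of EpEopEoppoEppoEop one by one yields Ep Eop Ep po Eop Ep po Eop Eop po Ep Eop Eop po Ep po Eop; concatenated:

EpEopEppoEopEppoEopEoppoEpEopEoppoEppoEop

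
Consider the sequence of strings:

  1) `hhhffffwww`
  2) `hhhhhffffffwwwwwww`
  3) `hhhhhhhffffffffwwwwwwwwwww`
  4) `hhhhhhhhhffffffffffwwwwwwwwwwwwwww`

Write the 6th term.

Reading off run lengths: h runs 3, 5, 7, 9; f runs 4, 6, 8, 10; w runs 3, 7, 11, 15 — each is linear in n (n = 1, 2, …).
For term 6, n = 6, so the run lengths are 13, 14, 23.

hhhhhhhhhhhhhffffffffffffffwwwwwwwwwwwwwwwwwwwwwww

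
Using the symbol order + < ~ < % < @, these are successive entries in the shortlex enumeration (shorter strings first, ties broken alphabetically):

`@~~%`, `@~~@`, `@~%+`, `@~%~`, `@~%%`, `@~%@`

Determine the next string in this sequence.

The successor of @~%@ increments the rightmost position that isn't already @ and resets every position after it to +.

@~@+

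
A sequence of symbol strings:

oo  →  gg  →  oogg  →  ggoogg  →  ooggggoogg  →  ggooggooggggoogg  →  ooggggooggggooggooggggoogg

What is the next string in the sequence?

ggooggooggggooggooggggooggggooggooggggoogg

From term 3 onward, concatenate the second-to-last term with the last: oo·gg = oogg, gg·oogg = ggoogg, …
Continuing: ggooggooggggoogg · ooggggooggggooggooggggoogg gives term 8.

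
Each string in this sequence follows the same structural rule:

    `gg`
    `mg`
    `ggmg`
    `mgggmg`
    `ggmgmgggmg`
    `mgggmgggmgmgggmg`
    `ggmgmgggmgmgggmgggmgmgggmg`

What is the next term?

Each term (from the third on) is the two preceding terms concatenated in order: term 3 = gg·mg = ggmg.
Continuing: mgggmgggmgmgggmg · ggmgmgggmgmgggmgggmgmgggmg gives term 8.

mgggmgggmgmgggmgggmgmgggmgmgggmgggmgmgggmg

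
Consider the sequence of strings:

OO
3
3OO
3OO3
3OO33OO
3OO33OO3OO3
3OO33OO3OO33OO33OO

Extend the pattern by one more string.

3OO33OO3OO33OO33OO3OO33OO3OO3

Each term (from the third on) is the previous term followed by the one before it: term 3 = 3·OO = 3OO.
So term 8 is 3OO33OO3OO33OO33OO·3OO33OO3OO3.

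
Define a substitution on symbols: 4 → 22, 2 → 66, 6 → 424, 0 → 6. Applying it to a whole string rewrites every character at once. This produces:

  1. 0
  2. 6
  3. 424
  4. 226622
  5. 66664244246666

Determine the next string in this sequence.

Replace each of the 14 characters of 66664244246666 in place — 424 424 424 424 22 66 22 22 66 22 424 424 424 424 — and concatenate.

424424424424226622226622424424424424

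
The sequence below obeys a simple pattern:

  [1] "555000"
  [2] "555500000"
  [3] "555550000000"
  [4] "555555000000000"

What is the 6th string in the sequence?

555555550000000000000

The n-th term is n+1 5's then 2n-1 0's, where the shown terms are n = 2, 3, 4, 5.
Setting n = 7 gives 8, 13 characters in each block.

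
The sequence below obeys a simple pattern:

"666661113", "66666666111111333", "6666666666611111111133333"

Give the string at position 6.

6666666666666666666611111111111111111133333333333

Term n consists of 3n+2 6's, followed by 3n 1's, followed by 2n-1 3's (n = 1, 2, …).
Setting n = 6 gives 20, 18, 11 characters in each block.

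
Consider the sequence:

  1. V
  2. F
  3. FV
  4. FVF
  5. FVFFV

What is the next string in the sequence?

This is a Fibonacci-style word recurrence s(k) = s(k−1)·s(k−2): e.g. F·V = FV.
Continuing: FVFFV · FVF gives term 6.

FVFFVFVF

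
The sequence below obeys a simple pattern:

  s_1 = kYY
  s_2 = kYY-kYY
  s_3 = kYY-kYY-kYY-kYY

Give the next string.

kYY-kYY-kYY-kYY-kYY-kYY-kYY-kYY

s(k+1) = s(k)·-·s(k) — each term doubles the last with '-' between the halves.
One more doubling of kYY-kYY-kYY-kYY gives the answer.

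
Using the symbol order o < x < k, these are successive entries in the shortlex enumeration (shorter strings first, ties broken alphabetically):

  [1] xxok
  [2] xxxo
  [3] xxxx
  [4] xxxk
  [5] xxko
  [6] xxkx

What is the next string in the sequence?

xxkk

Find the rightmost character of xxkx below k, bump it to the next letter, and reset everything to its right to o.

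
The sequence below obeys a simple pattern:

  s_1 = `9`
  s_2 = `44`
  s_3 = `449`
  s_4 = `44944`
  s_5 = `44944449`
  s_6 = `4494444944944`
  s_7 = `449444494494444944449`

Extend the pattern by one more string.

4494444944944449444494494444944944

This is a Fibonacci-style word recurrence s(k) = s(k−1)·s(k−2): e.g. 44·9 = 449.
Continuing: 449444494494444944449 · 4494444944944 gives term 8.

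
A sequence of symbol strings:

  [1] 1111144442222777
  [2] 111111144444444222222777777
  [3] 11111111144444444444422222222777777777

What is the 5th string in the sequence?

Term n consists of 2n+3 1's, followed by 4n 4's, followed by 2n+2 2's, followed by 3n 7's (n = 1, 2, …).
For term 5, n = 5, so the run lengths are 13, 20, 12, 15.

111111111111144444444444444444444222222222222777777777777777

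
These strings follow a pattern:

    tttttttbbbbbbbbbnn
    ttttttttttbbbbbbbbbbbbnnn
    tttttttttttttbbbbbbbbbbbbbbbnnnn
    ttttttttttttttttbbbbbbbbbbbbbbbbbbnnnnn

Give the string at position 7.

tttttttttttttttttttttttttbbbbbbbbbbbbbbbbbbbbbbbbbbbnnnnnnnn

The n-th term is 3n+1 t's then 3n+3 b's then n n's, where the shown terms are n = 2, 3, 4, 5.
For term 7, n = 8, so the run lengths are 25, 27, 8.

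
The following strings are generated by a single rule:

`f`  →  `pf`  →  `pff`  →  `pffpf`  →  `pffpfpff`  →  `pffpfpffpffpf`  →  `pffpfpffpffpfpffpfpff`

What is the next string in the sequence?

pffpfpffpffpfpffpfpffpffpfpffpffpf

This is a Fibonacci-style word recurrence s(k) = s(k−1)·s(k−2): e.g. pf·f = pff.
The next term joins pffpfpffpffpfpffpfpff and pffpfpffpffpf.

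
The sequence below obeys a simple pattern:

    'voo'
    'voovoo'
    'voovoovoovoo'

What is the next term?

Each string is two copies of the previous one concatenated.
So the next term is two copies of voovoovoovoo.

voovoovoovoovoovoovoovoo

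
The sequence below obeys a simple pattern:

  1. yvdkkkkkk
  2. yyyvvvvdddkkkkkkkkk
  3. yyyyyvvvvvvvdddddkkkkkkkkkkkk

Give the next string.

Each string has the form y^{2n-1} v^{3n-2} d^{2n-1} k^{3n+3} (n = 1, 2, …).
For the next term, n = 4, so the run lengths are 7, 10, 7, 15.

yyyyyyyvvvvvvvvvvdddddddkkkkkkkkkkkkkkk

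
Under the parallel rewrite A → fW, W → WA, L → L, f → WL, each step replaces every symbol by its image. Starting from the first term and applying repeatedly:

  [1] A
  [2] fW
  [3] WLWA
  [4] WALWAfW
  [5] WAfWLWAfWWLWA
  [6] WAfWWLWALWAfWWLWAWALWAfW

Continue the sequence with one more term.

φ(WAfWWLWALWAfWWLWAWALWAfW) expands symbol-by-symbol to WA fW WL WA WA L WA fW L WA fW WL WA WA L WA fW WA fW L WA fW WL WA; joining the 24 pieces gives the next term.

WAfWWLWAWALWAfWLWAfWWLWAWALWAfWWAfWLWAfWWLWA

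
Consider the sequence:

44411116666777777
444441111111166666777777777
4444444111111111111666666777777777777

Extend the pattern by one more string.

Reading off run lengths: 4 runs 3, 5, 7; 1 runs 4, 8, 12; 6 runs 4, 5, 6; 7 runs 6, 9, 12 — each is linear in n (n = 1, 2, …).
At n = 4 the blocks have lengths 9, 16, 7, 15.

44444444411111111111111116666666777777777777777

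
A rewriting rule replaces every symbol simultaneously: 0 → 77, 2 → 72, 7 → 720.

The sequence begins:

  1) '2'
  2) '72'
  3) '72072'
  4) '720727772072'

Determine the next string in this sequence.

720727772072720720720727772072

Expanding 720727772072: 7→720, 2→72, 0→77, 7→720, 2→72, 7→720, 7→720, 7→720, 2→72, 0→77, 7→720, 2→72. Concatenated: 720 72 77 720 72 720 720 720 72 77 720 72.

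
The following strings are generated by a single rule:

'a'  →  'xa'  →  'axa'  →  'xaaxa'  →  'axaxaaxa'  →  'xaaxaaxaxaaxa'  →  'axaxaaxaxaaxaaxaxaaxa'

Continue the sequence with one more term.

From term 3 onward, concatenate the second-to-last term with the last: a·xa = axa, xa·axa = xaaxa, …
The next term joins xaaxaaxaxaaxa and axaxaaxaxaaxaaxaxaaxa.

xaaxaaxaxaaxaaxaxaaxaxaaxaaxaxaaxa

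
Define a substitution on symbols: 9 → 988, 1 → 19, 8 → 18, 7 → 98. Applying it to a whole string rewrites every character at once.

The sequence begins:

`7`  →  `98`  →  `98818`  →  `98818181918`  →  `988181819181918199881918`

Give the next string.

988181819181918199881918199881918199889881818199881918

Applying the rule to each of the 24 symbols of 988181819181918199881918 gives the pieces 988 18 18 19 18 19 18 19 988 19 18 19 988 19 18 19 988 988 18 18 19 988 19 18, which concatenate to the answer.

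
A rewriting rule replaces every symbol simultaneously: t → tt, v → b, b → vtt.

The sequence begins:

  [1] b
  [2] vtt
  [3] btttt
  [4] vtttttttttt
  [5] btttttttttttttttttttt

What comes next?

vtttttttttttttttttttttttttttttttttttttttttt

Replace each of the 21 characters of btttttttttttttttttttt in place — vtt tt tt tt tt tt tt tt tt tt tt tt tt tt tt tt tt tt tt tt tt — and concatenate.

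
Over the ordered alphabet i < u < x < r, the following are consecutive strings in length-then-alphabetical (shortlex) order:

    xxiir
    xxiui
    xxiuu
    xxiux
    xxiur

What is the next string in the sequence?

xxixi

The successor of xxiur increments the rightmost position that isn't already r and resets every position after it to i.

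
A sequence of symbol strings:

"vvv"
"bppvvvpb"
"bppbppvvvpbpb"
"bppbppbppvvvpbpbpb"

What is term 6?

bppbppbppbppbppvvvpbpbpbpbpb

Every step adds bpp to the front and pb to the end of the previous string.
From bppbppbppvvvpbpbpb, 2 further steps: bppbppbppvvvpbpbpb → bppbppbppbppvvvpbpbpbpb → (answer).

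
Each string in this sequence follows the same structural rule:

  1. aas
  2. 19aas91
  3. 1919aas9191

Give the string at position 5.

Each term wraps the previous one in 19 on the left and 91 on the right.
From 1919aas9191, 2 further steps: 1919aas9191 → 191919aas919191 → (answer).

19191919aas91919191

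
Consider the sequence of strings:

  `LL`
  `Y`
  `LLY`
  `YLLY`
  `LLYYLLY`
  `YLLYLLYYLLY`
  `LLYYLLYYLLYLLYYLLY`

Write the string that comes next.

Each term (from the third on) is the two preceding terms concatenated in order: term 3 = LL·Y = LLY.
So term 8 is YLLYLLYYLLY·LLYYLLYYLLYLLYYLLY.

YLLYLLYYLLYLLYYLLYYLLYLLYYLLY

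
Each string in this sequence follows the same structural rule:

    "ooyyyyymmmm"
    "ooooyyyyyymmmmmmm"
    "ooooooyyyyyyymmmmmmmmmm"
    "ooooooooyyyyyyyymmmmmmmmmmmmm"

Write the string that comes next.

ooooooooooyyyyyyyyymmmmmmmmmmmmmmmm

Reading off run lengths: o runs 2, 4, 6, 8; y runs 5, 6, 7, 8; m runs 4, 7, 10, 13 — each is linear in n, where the shown terms are n = 2, 3, 4, 5.
At n = 6 the blocks have lengths 10, 9, 16.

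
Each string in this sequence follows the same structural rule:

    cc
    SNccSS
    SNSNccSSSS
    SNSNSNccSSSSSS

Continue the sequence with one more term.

SNSNSNSNccSSSSSSSS

Each term wraps the previous one in SN on the left and SS on the right.
So the next term is SN·SNSNSNccSSSSSS·SS.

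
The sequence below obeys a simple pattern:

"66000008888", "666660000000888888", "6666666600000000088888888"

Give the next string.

66666666666000000000008888888888

The n-th term is 3n-1 6's then 2n+3 0's then 2n+2 8's (n = 1, 2, …).
Setting n = 4 gives 11, 11, 10 characters in each block.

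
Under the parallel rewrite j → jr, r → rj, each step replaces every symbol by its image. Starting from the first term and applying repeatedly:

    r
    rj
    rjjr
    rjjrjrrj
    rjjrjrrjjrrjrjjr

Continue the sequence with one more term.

rjjrjrrjjrrjrjjrjrrjrjjrrjjrjrrj

Applying the rule to each of the 16 symbols of rjjrjrrjjrrjrjjr gives the pieces rj jr jr rj jr rj rj jr jr rj rj jr rj jr jr rj, which concatenate to the answer.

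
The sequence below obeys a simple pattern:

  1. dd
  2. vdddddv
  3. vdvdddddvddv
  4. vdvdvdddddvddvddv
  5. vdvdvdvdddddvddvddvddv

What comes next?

Every step adds vd to the front and ddv to the end of the previous string.
Applying this once more to vdvdvdvdddddvddvddvddv:

vdvdvdvdvdddddvddvddvddvddv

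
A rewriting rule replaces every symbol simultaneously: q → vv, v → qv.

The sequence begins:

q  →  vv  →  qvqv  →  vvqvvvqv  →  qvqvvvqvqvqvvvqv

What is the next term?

vvqvvvqvqvqvvvqvvvqvvvqvqvqvvvqv

Replace each of the 16 characters of qvqvvvqvqvqvvvqv in place — vv qv vv qv qv qv vv qv vv qv vv qv qv qv vv qv — and concatenate.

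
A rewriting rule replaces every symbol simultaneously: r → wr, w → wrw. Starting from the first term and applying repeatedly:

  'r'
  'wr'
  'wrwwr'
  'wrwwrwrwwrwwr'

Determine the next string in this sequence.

wrwwrwrwwrwwrwrwwrwrwwrwwrwrwwrwwr

Replace each of the 13 characters of wrwwrwrwwrwwr in place — wrw wr wrw wrw wr wrw wr wrw wrw wr wrw wrw wr — and concatenate.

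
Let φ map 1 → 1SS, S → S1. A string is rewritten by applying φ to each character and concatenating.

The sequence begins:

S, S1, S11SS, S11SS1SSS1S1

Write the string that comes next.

Rewriting each symbol of S11SS1SSS1S1: S→S1, 1→1SS, 1→1SS, S→S1, S→S1, 1→1SS, S→S1, S→S1, S→S1, 1→1SS, S→S1, 1→1SS, which concatenates to S1 1SS 1SS S1 S1 1SS S1 S1 S1 1SS S1 1SS.

S11SS1SSS1S11SSS1S1S11SSS11SS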